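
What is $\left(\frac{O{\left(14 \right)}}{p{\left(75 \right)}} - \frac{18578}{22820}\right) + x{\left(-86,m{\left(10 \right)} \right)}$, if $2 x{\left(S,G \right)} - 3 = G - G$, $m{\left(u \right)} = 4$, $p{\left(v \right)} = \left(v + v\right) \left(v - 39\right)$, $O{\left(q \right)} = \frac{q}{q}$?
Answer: $\frac{603883}{880200} \approx 0.68608$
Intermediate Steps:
$O{\left(q \right)} = 1$
$p{\left(v \right)} = 2 v \left(-39 + v\right)$
$x{\left(S,G \right)} = \frac{3}{2}$ ($x{\left(S,G \right)} = \frac{3}{2} + \frac{G - G}{2} = \frac{3}{2} + \frac{1}{2} \cdot 0 = \frac{3}{2} + 0 = \frac{3}{2}$)
$\left(\frac{O{\left(14 \right)}}{p{\left(75 \right)}} - \frac{18578}{22820}\right) + x{\left(-86,m{\left(10 \right)} \right)} = \left(1 \frac{1}{2 \cdot 75 \left(-39 + 75\right)} - \frac{18578}{22820}\right) + \frac{3}{2} = \left(1 \frac{1}{2 \cdot 75 \cdot 36} - \frac{1327}{1630}\right) + \frac{3}{2} = \left(1 \cdot \frac{1}{5400} - \frac{1327}{1630}\right) + \frac{3}{2} = \left(\frac{1}{5400} - \frac{1327}{1630}\right) + \frac{3}{2} = - \frac{716417}{880200} + \frac{3}{2} = \frac{603883}{880200}$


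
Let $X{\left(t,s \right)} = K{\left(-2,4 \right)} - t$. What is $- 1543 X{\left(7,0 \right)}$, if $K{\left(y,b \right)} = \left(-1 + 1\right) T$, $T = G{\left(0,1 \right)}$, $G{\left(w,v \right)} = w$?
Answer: $10801$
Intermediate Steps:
$T = 0$
$K{\left(y,b \right)} = 0$ ($K{\left(y,b \right)} = \left(-1 + 1\right) 0 = 0 \cdot 0 = 0$)
$X{\left(t,s \right)} = - t$ ($X{\left(t,s \right)} = 0 - t = - t$)
$- 1543 X{\left(7,0 \right)} = - 1543 \left(\left(-1\right) 7\right) = \left(-1543\right) \left(-7\right) = 10801$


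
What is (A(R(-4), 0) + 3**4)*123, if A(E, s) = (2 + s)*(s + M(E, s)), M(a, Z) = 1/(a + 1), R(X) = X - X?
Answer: 10209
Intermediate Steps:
R(X) = 0
M(a, Z) = 1/(1 + a)
A(E, s) = (2 + s)*(s + 1/(1 + E))
(A(R(-4), 0) + 3**4)*123 = ((2 + 0 + 0*(1 + 0)*(2 + 0))/(1 + 0) + 3**4)*123 = ((2 + 0 + 0*1*2)/1 + 81)*123 = (1*(2 + 0 + 0) + 81)*123 = (1*2 + 81)*123 = (2 + 81)*123 = 83*123 = 10209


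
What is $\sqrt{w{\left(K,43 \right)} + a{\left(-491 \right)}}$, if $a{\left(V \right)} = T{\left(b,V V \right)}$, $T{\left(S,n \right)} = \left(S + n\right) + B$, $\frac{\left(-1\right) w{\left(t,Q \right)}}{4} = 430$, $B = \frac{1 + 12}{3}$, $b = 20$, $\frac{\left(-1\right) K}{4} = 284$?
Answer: $\frac{2 \sqrt{538617}}{3} \approx 489.27$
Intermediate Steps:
$K = -1136$ ($K = \left(-4\right) 284 = -1136$)
$B = \frac{13}{3}$ ($B = 13 \cdot \frac{1}{3} = \frac{13}{3} \approx 4.3333$)
$w{\left(t,Q \right)} = -1720$ ($w{\left(t,Q \right)} = \left(-4\right) 430 = -1720$)
$T{\left(S,n \right)} = \frac{13}{3} + S + n$ ($T{\left(S,n \right)} = \left(S + n\right) + \frac{13}{3} = \frac{13}{3} + S + n$)
$a{\left(V \right)} = \frac{73}{3} + V^{2}$ ($a{\left(V \right)} = \frac{13}{3} + 20 + V V = \frac{13}{3} + 20 + V^{2} = \frac{73}{3} + V^{2}$)
$\sqrt{w{\left(K,43 \right)} + a{\left(-491 \right)}} = \sqrt{-1720 + \left(\frac{73}{3} + \left(-491\right)^{2}\right)} = \sqrt{-1720 + \left(\frac{73}{3} + 241081\right)} = \sqrt{-1720 + \frac{723316}{3}} = \sqrt{\frac{718156}{3}} = \frac{2 \sqrt{538617}}{3}$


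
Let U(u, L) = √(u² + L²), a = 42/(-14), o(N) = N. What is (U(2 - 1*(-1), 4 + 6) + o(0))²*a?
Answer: -327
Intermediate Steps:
a = -3 (a = 42*(-1/14) = -3)
U(u, L) = √(L² + u²)
(U(2 - 1*(-1), 4 + 6) + o(0))²*a = (√((4 + 6)² + (2 - 1*(-1))²) + 0)²*(-3) = (√(10² + (2 + 1)²) + 0)²*(-3) = (√(100 + 3²) + 0)²*(-3) = (√(100 + 9) + 0)²*(-3) = (√109 + 0)²*(-3) = (√109)²*(-3) = 109*(-3) = -327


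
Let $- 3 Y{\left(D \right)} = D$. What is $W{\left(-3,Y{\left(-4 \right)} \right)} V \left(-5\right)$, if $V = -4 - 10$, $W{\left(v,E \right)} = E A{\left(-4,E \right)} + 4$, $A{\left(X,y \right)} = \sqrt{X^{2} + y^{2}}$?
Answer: $280 + \frac{1120 \sqrt{10}}{9} \approx 673.53$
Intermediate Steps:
$Y{\left(D \right)} = - \frac{D}{3}$
$W{\left(v,E \right)} = 4 + E \sqrt{16 + E^{2}}$ ($W{\left(v,E \right)} = E \sqrt{\left(-4\right)^{2} + E^{2}} + 4 = E \sqrt{16 + E^{2}} + 4 = 4 + E \sqrt{16 + E^{2}}$)
$V = -14$ ($V = -4 - 10 = -14$)
$W{\left(-3,Y{\left(-4 \right)} \right)} V \left(-5\right) = \left(4 + \left(- \frac{1}{3}\right) \left(-4\right) \sqrt{16 + \left(\left(- \frac{1}{3}\right) \left(-4\right)\right)^{2}}\right) \left(-14\right) \left(-5\right) = \left(4 + \frac{4 \sqrt{16 + \left(\frac{4}{3}\right)^{2}}}{3}\right) \left(-14\right) \left(-5\right) = \left(4 + \frac{4 \sqrt{16 + \frac{16}{9}}}{3}\right) \left(-14\right) \left(-5\right) = \left(4 + \frac{4 \sqrt{\frac{160}{9}}}{3}\right) \left(-14\right) \left(-5\right) = \left(4 + \frac{4 \frac{4 \sqrt{10}}{3}}{3}\right) \left(-14\right) \left(-5\right) = \left(4 + \frac{16 \sqrt{10}}{9}\right) \left(-14\right) \left(-5\right) = \left(-56 - \frac{224 \sqrt{10}}{9}\right) \left(-5\right) = 280 + \frac{1120 \sqrt{10}}{9}$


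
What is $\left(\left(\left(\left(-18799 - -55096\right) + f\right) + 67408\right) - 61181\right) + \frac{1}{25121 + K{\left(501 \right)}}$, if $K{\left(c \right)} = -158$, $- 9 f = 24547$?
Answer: $\frac{2980324252}{74889} \approx 39797.0$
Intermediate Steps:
$f = - \frac{24547}{9}$ ($f = \left(- \frac{1}{9}\right) 24547 = - \frac{24547}{9} \approx -2727.4$)
$\left(\left(\left(\left(-18799 - -55096\right) + f\right) + 67408\right) - 61181\right) + \frac{1}{25121 + K{\left(501 \right)}} = \left(\left(\left(\left(-18799 - -55096\right) - \frac{24547}{9}\right) + 67408\right) - 61181\right) + \frac{1}{25121 - 158} = \left(\left(\left(\left(-18799 + 55096\right) - \frac{24547}{9}\right) + 67408\right) - 61181\right) + \frac{1}{24963} = \left(\left(\left(36297 - \frac{24547}{9}\right) + 67408\right) - 61181\right) + \frac{1}{24963} = \left(\left(\frac{302126}{9} + 67408\right) - 61181\right) + \frac{1}{24963} = \left(\frac{908798}{9} - 61181\right) + \frac{1}{24963} = \frac{358169}{9} + \frac{1}{24963} = \frac{2980324252}{74889}$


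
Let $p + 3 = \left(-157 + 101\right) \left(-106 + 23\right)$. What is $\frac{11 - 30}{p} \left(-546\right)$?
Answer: $\frac{10374}{4645} \approx 2.2334$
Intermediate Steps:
$p = 4645$ ($p = -3 + \left(-157 + 101\right) \left(-106 + 23\right) = -3 - -4648 = -3 + 4648 = 4645$)
$\frac{11 - 30}{p} \left(-546\right) = \frac{11 - 30}{4645} \left(-546\right) = \left(-19\right) \frac{1}{4645} \left(-546\right) = \left(- \frac{19}{4645}\right) \left(-546\right) = \frac{10374}{4645}$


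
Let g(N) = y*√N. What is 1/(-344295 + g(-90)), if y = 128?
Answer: -7651/2634233813 - 128*I*√10/39513507195 ≈ -2.9044e-6 - 1.0244e-8*I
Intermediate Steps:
g(N) = 128*√N
1/(-344295 + g(-90)) = 1/(-344295 + 128*√(-90)) = 1/(-344295 + 128*(3*I*√10)) = 1/(-344295 + 384*I*√10)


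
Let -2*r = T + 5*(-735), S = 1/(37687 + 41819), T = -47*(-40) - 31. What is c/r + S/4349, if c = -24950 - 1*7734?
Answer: -11301198777383/315689465322 ≈ -35.798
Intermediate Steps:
T = 1849 (T = 1880 - 31 = 1849)
c = -32684 (c = -24950 - 7734 = -32684)
S = 1/79506 ≈ 1.2578e-5
r = 913 (r = -(1849 + 5*(-735))/2 = -(1849 - 3675)/2 = -½*(-1826) = 913)
c/r + S/4349 = -32684/913 + (1/79506)/4349 = -32684*1/913 + (1/79506)*(1/4349) = -32684/913 + 1/345771594 = -11301198777383/315689465322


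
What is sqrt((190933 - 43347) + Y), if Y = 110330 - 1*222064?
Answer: 2*sqrt(8963) ≈ 189.35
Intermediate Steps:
Y = -111734 (Y = 110330 - 222064 = -111734)
sqrt((190933 - 43347) + Y) = sqrt((190933 - 43347) - 111734) = sqrt(147586 - 111734) = sqrt(35852) = 2*sqrt(8963)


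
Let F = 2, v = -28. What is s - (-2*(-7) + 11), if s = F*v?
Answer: -81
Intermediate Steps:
s = -56 (s = 2*(-28) = -56)
s - (-2*(-7) + 11) = -56 - (-2*(-7) + 11) = -56 - (14 + 11) = -56 - 1*25 = -56 - 25 = -81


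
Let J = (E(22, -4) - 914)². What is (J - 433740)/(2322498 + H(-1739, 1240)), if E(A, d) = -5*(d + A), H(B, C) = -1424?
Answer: 287138/1160537 ≈ 0.24742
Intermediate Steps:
E(A, d) = -5*A - 5*d (E(A, d) = -5*(A + d) = -5*A - 5*d)
J = 1008016 (J = ((-5*22 - 5*(-4)) - 914)² = ((-110 + 20) - 914)² = (-90 - 914)² = (-1004)² = 1008016)
(J - 433740)/(2322498 + H(-1739, 1240)) = (1008016 - 433740)/(2322498 - 1424) = 574276/2321074 = 574276*(1/2321074) = 287138/1160537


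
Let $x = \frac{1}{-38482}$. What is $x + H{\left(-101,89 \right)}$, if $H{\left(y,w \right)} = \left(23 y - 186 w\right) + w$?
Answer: $- \frac{722999817}{38482} \approx -18788.0$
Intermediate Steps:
$H{\left(y,w \right)} = - 185 w + 23 y$ ($H{\left(y,w \right)} = \left(- 186 w + 23 y\right) + w = - 185 w + 23 y$)
$x = - \frac{1}{38482} \approx -2.5986 \cdot 10^{-5}$
$x + H{\left(-101,89 \right)} = - \frac{1}{38482} + \left(\left(-185\right) 89 + 23 \left(-101\right)\right) = - \frac{1}{38482} - 18788 = - \frac{722999817}{38482}$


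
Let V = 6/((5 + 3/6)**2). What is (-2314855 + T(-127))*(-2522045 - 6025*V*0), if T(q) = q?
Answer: 5838488778190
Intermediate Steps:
V = 24/121 (V = 6/((5 + 3*(1/6))**2) = 6/((5 + 1/2)**2) = 6/((11/2)**2) = 6/(121/4) = 6*(4/121) = 24/121 ≈ 0.19835)
(-2314855 + T(-127))*(-2522045 - 6025*V*0) = (-2314855 - 127)*(-2522045 - 144600*0/121) = -2314982*(-2522045 - 6025*0) = -2314982*(-2522045 + 0) = -2314982*(-2522045) = 5838488778190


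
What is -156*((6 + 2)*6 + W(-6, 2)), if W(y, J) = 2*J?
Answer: -8112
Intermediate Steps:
-156*((6 + 2)*6 + W(-6, 2)) = -156*((6 + 2)*6 + 2*2) = -156*(8*6 + 4) = -156*(48 + 4) = -156*52 = -8112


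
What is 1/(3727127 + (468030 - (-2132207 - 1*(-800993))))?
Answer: 1/5526371 ≈ 1.8095e-7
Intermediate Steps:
1/(3727127 + (468030 - (-2132207 - 1*(-800993)))) = 1/(3727127 + (468030 - (-2132207 + 800993))) = 1/(3727127 + (468030 - 1*(-1331214))) = 1/(3727127 + (468030 + 1331214)) = 1/(3727127 + 1799244) = 1/5526371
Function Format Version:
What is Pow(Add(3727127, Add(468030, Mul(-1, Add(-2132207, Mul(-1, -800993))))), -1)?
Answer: Rational(1, 5526371) ≈ 1.8095e-7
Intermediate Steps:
Pow(Add(3727127, Add(468030, Mul(-1, Add(-2132207, Mul(-1, -800993))))), -1) = Pow(Add(3727127, Add(468030, Mul(-1, Add(-2132207, 800993)))), -1) = Pow(Add(3727127, Add(468030, Mul(-1, -1331214))), -1) = Pow(Add(3727127, Add(468030, 1331214)), -1) = Pow(Add(3727127, 1799244), -1) = Pow(5526371, -1) = Rational(1, 5526371)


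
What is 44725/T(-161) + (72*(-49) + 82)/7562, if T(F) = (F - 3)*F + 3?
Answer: 123605964/99844867 ≈ 1.2380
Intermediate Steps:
T(F) = 3 + F*(-3 + F) (T(F) = (-3 + F)*F + 3 = F*(-3 + F) + 3 = 3 + F*(-3 + F))
44725/T(-161) + (72*(-49) + 82)/7562 = 44725/(3 + (-161)² - 3*(-161)) + (72*(-49) + 82)/7562 = 44725/(3 + 25921 + 483) + (-3528 + 82)*(1/7562) = 44725/26407 - 3446*1/7562 = 44725*(1/26407) - 1723/3781 = 44725/26407 - 1723/3781 = 123605964/99844867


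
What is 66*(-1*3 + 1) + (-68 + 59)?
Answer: -141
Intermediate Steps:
66*(-1*3 + 1) + (-68 + 59) = 66*(-3 + 1) - 9 = 66*(-2) - 9 = -132 - 9 = -141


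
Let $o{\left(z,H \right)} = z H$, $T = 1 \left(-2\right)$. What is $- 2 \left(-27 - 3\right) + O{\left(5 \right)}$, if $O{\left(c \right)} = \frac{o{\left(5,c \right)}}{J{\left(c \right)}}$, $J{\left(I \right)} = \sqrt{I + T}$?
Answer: $60 + \frac{25 \sqrt{3}}{3} \approx 74.434$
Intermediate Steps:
$T = -2$
$o{\left(z,H \right)} = H z$
$J{\left(I \right)} = \sqrt{-2 + I}$ ($J{\left(I \right)} = \sqrt{I - 2} = \sqrt{-2 + I}$)
$O{\left(c \right)} = \frac{5 c}{\sqrt{-2 + c}}$ ($O{\left(c \right)} = \frac{c 5}{\sqrt{-2 + c}} = \frac{5 c}{\sqrt{-2 + c}}$)
$- 2 \left(-27 - 3\right) + O{\left(5 \right)} = - 2 \left(-27 - 3\right) + 5 \cdot 5 \frac{1}{\sqrt{-2 + 5}} = - 2 \left(-27 - 3\right) + 5 \cdot 5 \frac{1}{\sqrt{3}} = \left(-2\right) \left(-30\right) + 5 \cdot 5 \frac{\sqrt{3}}{3} = 60 + \frac{25 \sqrt{3}}{3}$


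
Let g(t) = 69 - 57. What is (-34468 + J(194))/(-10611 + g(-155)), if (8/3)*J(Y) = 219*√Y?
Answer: 34468/10599 - 219*√194/28264 ≈ 3.1441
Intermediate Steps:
J(Y) = 657*√Y/8 (J(Y) = 3*(219*√Y)/8 = 657*√Y/8)
g(t) = 12
(-34468 + J(194))/(-10611 + g(-155)) = (-34468 + 657*√194/8)/(-10611 + 12) = (-34468 + 657*√194/8)/(-10599) = (-34468 + 657*√194/8)*(-1/10599) = 34468/10599 - 219*√194/28264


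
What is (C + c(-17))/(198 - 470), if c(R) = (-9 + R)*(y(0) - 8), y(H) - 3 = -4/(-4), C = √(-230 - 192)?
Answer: -13/34 - I*√422/272 ≈ -0.38235 - 0.075524*I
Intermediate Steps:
C = I*√422 (C = √(-422) = I*√422 ≈ 20.543*I)
y(H) = 4 (y(H) = 3 - 4/(-4) = 3 - 4*(-¼) = 3 + 1 = 4)
c(R) = 36 - 4*R (c(R) = (-9 + R)*(4 - 8) = (-9 + R)*(-4) = 36 - 4*R)
(C + c(-17))/(198 - 470) = (I*√422 + (36 - 4*(-17)))/(198 - 470) = (I*√422 + (36 + 68))/(-272) = (I*√422 + 104)*(-1/272) = (104 + I*√422)*(-1/272) = -13/34 - I*√422/272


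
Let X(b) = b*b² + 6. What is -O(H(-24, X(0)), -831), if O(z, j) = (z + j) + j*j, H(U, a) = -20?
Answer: -689710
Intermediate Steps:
X(b) = 6 + b³ (X(b) = b³ + 6 = 6 + b³)
O(z, j) = j + z + j² (O(z, j) = (j + z) + j² = j + z + j²)
-O(H(-24, X(0)), -831) = -(-831 - 20 + (-831)²) = -(-831 - 20 + 690561) = -1*689710 = -689710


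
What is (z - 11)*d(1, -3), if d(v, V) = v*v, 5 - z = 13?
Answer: -19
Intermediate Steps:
z = -8 (z = 5 - 1*13 = 5 - 13 = -8)
d(v, V) = v²
(z - 11)*d(1, -3) = (-8 - 11)*1² = -19*1 = -19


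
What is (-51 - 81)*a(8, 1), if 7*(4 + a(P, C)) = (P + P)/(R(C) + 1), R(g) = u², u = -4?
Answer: 60720/119 ≈ 510.25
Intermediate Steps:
R(g) = 16 (R(g) = (-4)² = 16)
a(P, C) = -4 + 2*P/119 (a(P, C) = -4 + ((P + P)/(16 + 1))/7 = -4 + ((2*P)/17)/7 = -4 + ((2*P)*(1/17))/7 = -4 + (2*P/17)/7 = -4 + 2*P/119)
(-51 - 81)*a(8, 1) = (-51 - 81)*(-4 + (2/119)*8) = -132*(-4 + 16/119) = -132*(-460/119) = 60720/119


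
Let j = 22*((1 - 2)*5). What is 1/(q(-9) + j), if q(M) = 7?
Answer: -1/103 ≈ -0.0097087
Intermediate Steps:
j = -110 (j = 22*(-1*5) = 22*(-5) = -110)
1/(q(-9) + j) = 1/(7 - 110) = 1/(-103) = -1/103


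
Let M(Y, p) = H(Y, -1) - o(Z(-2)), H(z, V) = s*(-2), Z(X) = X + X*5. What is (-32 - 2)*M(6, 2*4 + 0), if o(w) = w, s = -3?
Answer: -612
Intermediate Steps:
Z(X) = 6*X (Z(X) = X + 5*X = 6*X)
H(z, V) = 6 (H(z, V) = -3*(-2) = 6)
M(Y, p) = 18 (M(Y, p) = 6 - 6*(-2) = 6 - 1*(-12) = 6 + 12 = 18)
(-32 - 2)*M(6, 2*4 + 0) = (-32 - 2)*18 = -34*18 = -612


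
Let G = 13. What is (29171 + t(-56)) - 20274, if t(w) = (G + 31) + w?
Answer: 8885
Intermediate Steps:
t(w) = 44 + w (t(w) = (13 + 31) + w = 44 + w)
(29171 + t(-56)) - 20274 = (29171 + (44 - 56)) - 20274 = (29171 - 12) - 20274 = 29159 - 20274 = 8885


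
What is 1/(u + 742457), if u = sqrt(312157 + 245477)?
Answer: 742457/551241839215 - sqrt(557634)/551241839215 ≈ 1.3455e-6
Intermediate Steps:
u = sqrt(557634) ≈ 746.75
1/(u + 742457) = 1/(sqrt(557634) + 742457) = 1/(742457 + sqrt(557634))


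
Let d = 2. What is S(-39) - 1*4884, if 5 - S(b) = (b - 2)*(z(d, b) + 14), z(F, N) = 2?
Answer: -4223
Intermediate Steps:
S(b) = 37 - 16*b (S(b) = 5 - (b - 2)*(2 + 14) = 5 - (-2 + b)*16 = 5 - (-32 + 16*b) = 5 + (32 - 16*b) = 37 - 16*b)
S(-39) - 1*4884 = (37 - 16*(-39)) - 1*4884 = (37 + 624) - 4884 = 661 - 4884 = -4223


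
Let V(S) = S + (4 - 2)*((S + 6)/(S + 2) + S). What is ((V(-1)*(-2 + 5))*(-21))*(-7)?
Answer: 3087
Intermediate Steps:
V(S) = 3*S + 2*(6 + S)/(2 + S) (V(S) = S + 2*((6 + S)/(2 + S) + S) = S + 2*(S + (6 + S)/(2 + S)) = S + (2*S + 2*(6 + S)/(2 + S)) = 3*S + 2*(6 + S)/(2 + S))
((V(-1)*(-2 + 5))*(-21))*(-7) = ((((12 + 3*(-1)**2 + 8*(-1))/(2 - 1))*(-2 + 5))*(-21))*(-7) = ((((12 + 3*1 - 8)/1)*3)*(-21))*(-7) = (((1*(12 + 3 - 8))*3)*(-21))*(-7) = (((1*7)*3)*(-21))*(-7) = ((7*3)*(-21))*(-7) = (21*(-21))*(-7) = -441*(-7) = 3087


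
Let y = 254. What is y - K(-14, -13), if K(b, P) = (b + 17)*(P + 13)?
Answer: 254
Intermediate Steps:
K(b, P) = (13 + P)*(17 + b) (K(b, P) = (17 + b)*(13 + P) = (13 + P)*(17 + b))
y - K(-14, -13) = 254 - (221 + 13*(-14) + 17*(-13) - 13*(-14)) = 254 - (221 - 182 - 221 + 182) = 254 - 1*0 = 254 + 0 = 254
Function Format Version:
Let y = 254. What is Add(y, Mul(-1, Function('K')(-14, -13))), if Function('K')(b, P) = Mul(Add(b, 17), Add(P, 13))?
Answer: 254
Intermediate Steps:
Function('K')(b, P) = Mul(Add(13, P), Add(17, b)) (Function('K')(b, P) = Mul(Add(17, b), Add(13, P)) = Mul(Add(13, P), Add(17, b)))
Add(y, Mul(-1, Function('K')(-14, -13))) = Add(254, Mul(-1, Add(221, Mul(13, -14), Mul(17, -13), Mul(-13, -14)))) = Add(254, Mul(-1, Add(221, -182, -221, 182))) = Add(254, Mul(-1, 0)) = Add(254, 0) = 254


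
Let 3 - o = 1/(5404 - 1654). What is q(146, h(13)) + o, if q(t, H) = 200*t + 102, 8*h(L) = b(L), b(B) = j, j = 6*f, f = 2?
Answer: 109893749/3750 ≈ 29305.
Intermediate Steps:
j = 12 (j = 6*2 = 12)
b(B) = 12
o = 11249/3750 (o = 3 - 1/(5404 - 1654) = 3 - 1/3750 = 11249/3750 ≈ 2.9997)
h(L) = 3/2 (h(L) = (⅛)*12 = 3/2)
q(t, H) = 102 + 200*t
q(146, h(13)) + o = (102 + 200*146) + 11249/3750 = (102 + 29200) + 11249/3750 = 29302 + 11249/3750 = 109893749/3750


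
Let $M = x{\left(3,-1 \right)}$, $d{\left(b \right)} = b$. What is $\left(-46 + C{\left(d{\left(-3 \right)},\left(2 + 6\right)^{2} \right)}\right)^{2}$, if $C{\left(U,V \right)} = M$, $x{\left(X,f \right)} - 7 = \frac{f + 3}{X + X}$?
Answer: $\frac{13456}{9} \approx 1495.1$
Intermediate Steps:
$x{\left(X,f \right)} = 7 + \frac{3 + f}{2 X}$ ($x{\left(X,f \right)} = 7 + \frac{f + 3}{X + X} = 7 + \frac{3 + f}{2 X}$)
$M = \frac{22}{3}$ ($M = \frac{3 - 1 + 14 \cdot 3}{2 \cdot 3} = \frac{1}{2} \cdot \frac{1}{3} \left(3 - 1 + 42\right) = \frac{1}{2} \cdot \frac{1}{3} \cdot 44 = \frac{22}{3} \approx 7.3333$)
$C{\left(U,V \right)} = \frac{22}{3}$
$\left(-46 + C{\left(d{\left(-3 \right)},\left(2 + 6\right)^{2} \right)}\right)^{2} = \left(-46 + \frac{22}{3}\right)^{2} = \left(- \frac{116}{3}\right)^{2} = \frac{13456}{9}$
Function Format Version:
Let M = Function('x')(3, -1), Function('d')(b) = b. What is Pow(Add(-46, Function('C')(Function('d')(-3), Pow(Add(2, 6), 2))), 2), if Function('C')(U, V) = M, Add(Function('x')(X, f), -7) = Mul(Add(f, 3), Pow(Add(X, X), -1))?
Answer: Rational(13456, 9) ≈ 1495.1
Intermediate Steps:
Function('x')(X, f) = Add(7, Mul(Rational(1, 2), Pow(X, -1), Add(3, f))) (Function('x')(X, f) = Add(7, Mul(Add(f, 3), Pow(Add(X, X), -1))) = Add(7, Mul(Add(3, f), Pow(Mul(2, X), -1))) = Add(7, Mul(Add(3, f), Mul(Rational(1, 2), Pow(X, -1)))) = Add(7, Mul(Rational(1, 2), Pow(X, -1), Add(3, f))))
M = Rational(22, 3) (M = Mul(Rational(1, 2), Pow(3, -1), Add(3, -1, Mul(14, 3))) = Mul(Rational(1, 2), Rational(1, 3), Add(3, -1, 42)) = Mul(Rational(1, 2), Rational(1, 3), 44) = Rational(22, 3) ≈ 7.3333)
Function('C')(U, V) = Rational(22, 3)
Pow(Add(-46, Function('C')(Function('d')(-3), Pow(Add(2, 6), 2))), 2) = Pow(Add(-46, Rational(22, 3)), 2) = Pow(Rational(-116, 3), 2) = Rational(13456, 9)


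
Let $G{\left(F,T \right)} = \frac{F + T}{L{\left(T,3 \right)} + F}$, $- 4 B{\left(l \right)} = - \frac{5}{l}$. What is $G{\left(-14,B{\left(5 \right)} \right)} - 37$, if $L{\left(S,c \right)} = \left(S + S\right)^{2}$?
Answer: $-36$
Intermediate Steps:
$B{\left(l \right)} = \frac{5}{4 l}$ ($B{\left(l \right)} = - \frac{\left(-5\right) \frac{1}{l}}{4} = \frac{5}{4 l}$)
$L{\left(S,c \right)} = 4 S^{2}$ ($L{\left(S,c \right)} = \left(2 S\right)^{2} = 4 S^{2}$)
$G{\left(F,T \right)} = \frac{F + T}{F + 4 T^{2}}$ ($G{\left(F,T \right)} = \frac{F + T}{4 T^{2} + F} = \frac{F + T}{F + 4 T^{2}}$)
$G{\left(-14,B{\left(5 \right)} \right)} - 37 = \frac{-14 + \frac{5}{4 \cdot 5}}{-14 + 4 \left(\frac{5}{4 \cdot 5}\right)^{2}} - 37 = \frac{-14 + \frac{5}{4} \cdot \frac{1}{5}}{-14 + 4 \left(\frac{5}{4} \cdot \frac{1}{5}\right)^{2}} - 37 = \frac{-14 + \frac{1}{4}}{-14 + \frac{4}{16}} - 37 = \frac{1}{-14 + 4 \cdot \frac{1}{16}} \left(- \frac{55}{4}\right) - 37 = \frac{1}{-14 + \frac{1}{4}} \left(- \frac{55}{4}\right) - 37 = \frac{1}{- \frac{55}{4}} \left(- \frac{55}{4}\right) - 37 = \left(- \frac{4}{55}\right) \left(- \frac{55}{4}\right) - 37 = 1 - 37 = -36$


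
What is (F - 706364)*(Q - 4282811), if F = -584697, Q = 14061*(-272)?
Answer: 10467151824583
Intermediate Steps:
Q = -3824592
(F - 706364)*(Q - 4282811) = (-584697 - 706364)*(-3824592 - 4282811) = -1291061*(-8107403) = 10467151824583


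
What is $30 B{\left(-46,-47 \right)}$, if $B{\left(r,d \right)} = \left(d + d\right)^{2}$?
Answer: $265080$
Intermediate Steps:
$B{\left(r,d \right)} = 4 d^{2}$ ($B{\left(r,d \right)} = \left(2 d\right)^{2} = 4 d^{2}$)
$30 B{\left(-46,-47 \right)} = 30 \cdot 4 \left(-47\right)^{2} = 30 \cdot 4 \cdot 2209 = 30 \cdot 8836 = 265080$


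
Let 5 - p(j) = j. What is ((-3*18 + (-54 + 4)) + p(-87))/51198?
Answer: -2/8533 ≈ -0.00023438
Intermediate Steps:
p(j) = 5 - j
((-3*18 + (-54 + 4)) + p(-87))/51198 = ((-3*18 + (-54 + 4)) + (5 - 1*(-87)))/51198 = ((-54 - 50) + (5 + 87))*(1/51198) = (-104 + 92)*(1/51198) = -12*1/51198 = -2/8533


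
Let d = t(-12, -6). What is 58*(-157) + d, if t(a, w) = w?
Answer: -9112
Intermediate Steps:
d = -6
58*(-157) + d = 58*(-157) - 6 = -9106 - 6 = -9112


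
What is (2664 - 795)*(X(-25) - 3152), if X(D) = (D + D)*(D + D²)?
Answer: -61961088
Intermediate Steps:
X(D) = 2*D*(D + D²) (X(D) = (2*D)*(D + D²) = 2*D*(D + D²))
(2664 - 795)*(X(-25) - 3152) = (2664 - 795)*(2*(-25)²*(1 - 25) - 3152) = 1869*(2*625*(-24) - 3152) = 1869*(-30000 - 3152) = 1869*(-33152) = -61961088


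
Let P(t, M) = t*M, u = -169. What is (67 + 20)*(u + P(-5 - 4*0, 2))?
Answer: -15573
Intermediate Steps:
P(t, M) = M*t
(67 + 20)*(u + P(-5 - 4*0, 2)) = (67 + 20)*(-169 + 2*(-5 - 4*0)) = 87*(-169 + 2*(-5 + 0)) = 87*(-169 + 2*(-5)) = 87*(-169 - 10) = 87*(-179) = -15573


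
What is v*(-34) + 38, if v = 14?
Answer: -438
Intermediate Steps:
v*(-34) + 38 = 14*(-34) + 38 = -476 + 38 = -438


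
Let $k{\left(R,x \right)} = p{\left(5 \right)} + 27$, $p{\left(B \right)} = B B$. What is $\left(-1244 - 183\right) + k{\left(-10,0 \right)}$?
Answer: $-1375$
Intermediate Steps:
$p{\left(B \right)} = B^{2}$
$k{\left(R,x \right)} = 52$ ($k{\left(R,x \right)} = 5^{2} + 27 = 25 + 27 = 52$)
$\left(-1244 - 183\right) + k{\left(-10,0 \right)} = \left(-1244 - 183\right) + 52 = -1427 + 52 = -1375$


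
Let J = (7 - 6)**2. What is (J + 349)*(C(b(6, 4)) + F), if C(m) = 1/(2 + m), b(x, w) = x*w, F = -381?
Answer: -1733375/13 ≈ -1.3334e+5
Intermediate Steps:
b(x, w) = w*x
J = 1 (J = 1**2 = 1)
(J + 349)*(C(b(6, 4)) + F) = (1 + 349)*(1/(2 + 4*6) - 381) = 350*(1/(2 + 24) - 381) = 350*(1/26 - 381) = 350*(-9905/26) = -1733375/13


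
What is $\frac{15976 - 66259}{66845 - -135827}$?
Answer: $- \frac{50283}{202672} \approx -0.2481$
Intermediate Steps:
$\frac{15976 - 66259}{66845 - -135827} = - \frac{50283}{66845 + \left(-61383 + 197210\right)} = - \frac{50283}{66845 + 135827} = - \frac{50283}{202672}$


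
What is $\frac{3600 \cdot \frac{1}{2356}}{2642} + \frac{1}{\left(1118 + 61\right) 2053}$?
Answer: $\frac{1089997219}{1883305899603} \approx 0.00057877$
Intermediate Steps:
$\frac{3600 \cdot \frac{1}{2356}}{2642} + \frac{1}{\left(1118 + 61\right) 2053} = 3600 \cdot \frac{1}{2356} \cdot \frac{1}{2642} + \frac{1}{1179} \cdot \frac{1}{2053} = \frac{900}{589} \cdot \frac{1}{2642} + \frac{1}{1179} \cdot \frac{1}{2053} = \frac{450}{778069} + \frac{1}{2420487} = \frac{1089997219}{1883305899603}$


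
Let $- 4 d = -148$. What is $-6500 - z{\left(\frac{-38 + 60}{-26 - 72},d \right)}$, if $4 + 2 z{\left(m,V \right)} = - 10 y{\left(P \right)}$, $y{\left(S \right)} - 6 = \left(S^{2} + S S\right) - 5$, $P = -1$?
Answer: $-6483$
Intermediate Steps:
$d = 37$ ($d = \left(- \frac{1}{4}\right) \left(-148\right) = 37$)
$y{\left(S \right)} = 1 + 2 S^{2}$ ($y{\left(S \right)} = 6 - \left(5 - S^{2} - S S\right) = 6 + \left(\left(S^{2} + S^{2}\right) - 5\right) = 6 + \left(2 S^{2} - 5\right) = 6 + \left(-5 + 2 S^{2}\right) = 1 + 2 S^{2}$)
$z{\left(m,V \right)} = -17$ ($z{\left(m,V \right)} = -2 + \frac{\left(-10\right) \left(1 + 2 \left(-1\right)^{2}\right)}{2} = -2 + \frac{\left(-10\right) \left(1 + 2 \cdot 1\right)}{2} = -2 + \frac{\left(-10\right) \left(1 + 2\right)}{2} = -2 + \frac{\left(-10\right) 3}{2} = -2 + \frac{1}{2} \left(-30\right) = -2 - 15 = -17$)
$-6500 - z{\left(\frac{-38 + 60}{-26 - 72},d \right)} = -6500 - -17 = -6500 + 17 = -6483$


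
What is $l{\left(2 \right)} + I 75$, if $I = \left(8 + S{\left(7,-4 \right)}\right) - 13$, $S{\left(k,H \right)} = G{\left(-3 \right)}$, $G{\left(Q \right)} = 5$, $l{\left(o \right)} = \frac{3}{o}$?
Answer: $\frac{3}{2} \approx 1.5$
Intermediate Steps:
$S{\left(k,H \right)} = 5$
$I = 0$ ($I = \left(8 + 5\right) - 13 = 13 - 13 = 0$)
$l{\left(2 \right)} + I 75 = \frac{3}{2} + 0 \cdot 75 = 3 \cdot \frac{1}{2} + 0 = \frac{3}{2} + 0 = \frac{3}{2}$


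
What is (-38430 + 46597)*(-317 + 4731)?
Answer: 36049138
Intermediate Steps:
(-38430 + 46597)*(-317 + 4731) = 8167*4414 = 36049138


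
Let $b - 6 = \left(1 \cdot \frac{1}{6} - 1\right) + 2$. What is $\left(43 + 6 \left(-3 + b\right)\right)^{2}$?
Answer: $4624$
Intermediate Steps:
$b = \frac{43}{6}$ ($b = 6 + \left(\left(1 \cdot \frac{1}{6} - 1\right) + 2\right) = 6 + \left(\left(\frac{1}{6} - 1\right) + 2\right) = 6 + \left(- \frac{5}{6} + 2\right) = 6 + \frac{7}{6} = \frac{43}{6} \approx 7.1667$)
$\left(43 + 6 \left(-3 + b\right)\right)^{2} = \left(43 + 6 \left(-3 + \frac{43}{6}\right)\right)^{2} = \left(43 + 6 \cdot \frac{25}{6}\right)^{2} = \left(43 + 25\right)^{2} = 68^{2} = 4624$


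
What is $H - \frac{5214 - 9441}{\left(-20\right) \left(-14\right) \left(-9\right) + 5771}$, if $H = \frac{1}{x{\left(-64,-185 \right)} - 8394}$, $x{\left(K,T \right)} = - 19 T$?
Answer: $\frac{20620282}{15861629} \approx 1.3$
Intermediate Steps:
$H = - \frac{1}{4879}$ ($H = \frac{1}{\left(-19\right) \left(-185\right) - 8394} = \frac{1}{3515 - 8394} = \frac{1}{-4879} = - \frac{1}{4879} \approx -0.00020496$)
$H - \frac{5214 - 9441}{\left(-20\right) \left(-14\right) \left(-9\right) + 5771} = - \frac{1}{4879} - \frac{5214 - 9441}{\left(-20\right) \left(-14\right) \left(-9\right) + 5771} = - \frac{1}{4879} - - \frac{4227}{280 \left(-9\right) + 5771} = - \frac{1}{4879} - - \frac{4227}{-2520 + 5771} = - \frac{1}{4879} - - \frac{4227}{3251} = - \frac{1}{4879} + \frac{4227}{3251} = \frac{20620282}{15861629}$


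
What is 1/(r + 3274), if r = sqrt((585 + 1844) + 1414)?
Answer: 3274/10715233 - 3*sqrt(427)/10715233 ≈ 0.00029976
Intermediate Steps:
r = 3*sqrt(427) (r = sqrt(2429 + 1414) = sqrt(3843) = 3*sqrt(427) ≈ 61.992)
1/(r + 3274) = 1/(3*sqrt(427) + 3274) = 1/(3274 + 3*sqrt(427))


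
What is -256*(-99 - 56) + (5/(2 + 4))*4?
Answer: 119050/3 ≈ 39683.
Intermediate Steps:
-256*(-99 - 56) + (5/(2 + 4))*4 = -256*(-155) + (5/6)*4 = 39680 + (5*(1/6))*4 = 39680 + (5/6)*4 = 39680 + 10/3 = 119050/3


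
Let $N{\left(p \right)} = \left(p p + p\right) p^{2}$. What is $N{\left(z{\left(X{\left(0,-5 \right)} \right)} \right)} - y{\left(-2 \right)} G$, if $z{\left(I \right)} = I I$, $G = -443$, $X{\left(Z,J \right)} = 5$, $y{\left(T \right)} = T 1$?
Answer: $405364$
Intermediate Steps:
$y{\left(T \right)} = T$
$z{\left(I \right)} = I^{2}$
$N{\left(p \right)} = p^{2} \left(p + p^{2}\right)$ ($N{\left(p \right)} = \left(p^{2} + p\right) p^{2} = \left(p + p^{2}\right) p^{2} = p^{2} \left(p + p^{2}\right)$)
$N{\left(z{\left(X{\left(0,-5 \right)} \right)} \right)} - y{\left(-2 \right)} G = \left(5^{2}\right)^{3} \left(1 + 5^{2}\right) - \left(-2\right) \left(-443\right) = 25^{3} \left(1 + 25\right) - 886 = 15625 \cdot 26 - 886 = 406250 - 886 = 405364$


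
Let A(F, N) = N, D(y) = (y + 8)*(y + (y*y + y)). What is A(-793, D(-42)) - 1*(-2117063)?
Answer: 2059943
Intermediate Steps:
D(y) = (8 + y)*(y² + 2*y) (D(y) = (8 + y)*(y + (y² + y)) = (8 + y)*(y + (y + y²)) = (8 + y)*(y² + 2*y))
A(-793, D(-42)) - 1*(-2117063) = -42*(16 + (-42)² + 10*(-42)) - 1*(-2117063) = -42*(16 + 1764 - 420) + 2117063 = -42*1360 + 2117063 = -57120 + 2117063 = 2059943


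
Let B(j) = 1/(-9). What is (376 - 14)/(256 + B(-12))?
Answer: 3258/2303 ≈ 1.4147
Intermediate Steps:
B(j) = -⅑
(376 - 14)/(256 + B(-12)) = (376 - 14)/(256 - ⅑) = 362/(2303/9) = 362*(9/2303) = 3258/2303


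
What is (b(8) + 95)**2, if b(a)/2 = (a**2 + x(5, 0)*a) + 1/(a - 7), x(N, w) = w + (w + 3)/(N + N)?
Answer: 1320201/25 ≈ 52808.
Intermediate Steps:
x(N, w) = w + (3 + w)/(2*N) (x(N, w) = w + (3 + w)/((2*N)) = w + (3 + w)*(1/(2*N)) = w + (3 + w)/(2*N))
b(a) = 2*a**2 + 2/(-7 + a) + 3*a/5 (b(a) = 2*((a**2 + ((1/2)*(3 + 0 + 2*5*0)/5)*a) + 1/(a - 7)) = 2*((a**2 + ((1/2)*(1/5)*(3 + 0 + 0))*a) + 1/(-7 + a)) = 2*((a**2 + ((1/2)*(1/5)*3)*a) + 1/(-7 + a)) = 2*((a**2 + 3*a/10) + 1/(-7 + a)) = 2*(a**2 + 1/(-7 + a) + 3*a/10) = 2*a**2 + 2/(-7 + a) + 3*a/5)
(b(8) + 95)**2 = ((10 - 67*8**2 - 21*8 + 10*8**3)/(5*(-7 + 8)) + 95)**2 = ((1/5)*(10 - 67*64 - 168 + 10*512)/1 + 95)**2 = ((1/5)*1*(10 - 4288 - 168 + 5120) + 95)**2 = ((1/5)*1*674 + 95)**2 = (674/5 + 95)**2 = (1149/5)**2 = 1320201/25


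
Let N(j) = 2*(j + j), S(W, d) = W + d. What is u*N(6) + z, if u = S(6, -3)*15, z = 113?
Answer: 1193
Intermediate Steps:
N(j) = 4*j (N(j) = 2*(2*j) = 4*j)
u = 45 (u = (6 - 3)*15 = 3*15 = 45)
u*N(6) + z = 45*(4*6) + 113 = 45*24 + 113 = 1080 + 113 = 1193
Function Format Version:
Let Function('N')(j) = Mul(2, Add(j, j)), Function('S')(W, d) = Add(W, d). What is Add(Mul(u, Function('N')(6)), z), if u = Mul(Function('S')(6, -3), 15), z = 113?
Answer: 1193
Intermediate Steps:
Function('N')(j) = Mul(4, j) (Function('N')(j) = Mul(2, Mul(2, j)) = Mul(4, j))
u = 45 (u = Mul(Add(6, -3), 15) = Mul(3, 15) = 45)
Add(Mul(u, Function('N')(6)), z) = Add(Mul(45, Mul(4, 6)), 113) = Add(Mul(45, 24), 113) = Add(1080, 113) = 1193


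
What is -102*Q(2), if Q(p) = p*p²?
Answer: -816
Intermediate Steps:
Q(p) = p³
-102*Q(2) = -102*2³ = -102*8 = -816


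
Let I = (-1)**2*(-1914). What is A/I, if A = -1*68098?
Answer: 34049/957 ≈ 35.579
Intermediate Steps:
A = -68098
I = -1914 (I = 1*(-1914) = -1914)
A/I = -68098/(-1914) = -68098*(-1/1914) = 34049/957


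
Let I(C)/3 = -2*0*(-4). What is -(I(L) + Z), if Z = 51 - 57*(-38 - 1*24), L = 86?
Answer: -3585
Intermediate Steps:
I(C) = 0 (I(C) = 3*(-2*0*(-4)) = 3*(0*(-4)) = 3*0 = 0)
Z = 3585 (Z = 51 - 57*(-38 - 24) = 51 - 57*(-62) = 51 + 3534 = 3585)
-(I(L) + Z) = -(0 + 3585) = -1*3585 = -3585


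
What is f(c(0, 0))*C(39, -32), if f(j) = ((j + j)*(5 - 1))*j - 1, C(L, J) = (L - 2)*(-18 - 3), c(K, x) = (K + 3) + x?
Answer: -55167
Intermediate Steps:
c(K, x) = 3 + K + x (c(K, x) = (3 + K) + x = 3 + K + x)
C(L, J) = 42 - 21*L (C(L, J) = (-2 + L)*(-21) = 42 - 21*L)
f(j) = -1 + 8*j² (f(j) = ((2*j)*4)*j - 1 = (8*j)*j - 1 = 8*j² - 1 = -1 + 8*j²)
f(c(0, 0))*C(39, -32) = (-1 + 8*(3 + 0 + 0)²)*(42 - 21*39) = (-1 + 8*3²)*(42 - 819) = (-1 + 8*9)*(-777) = (-1 + 72)*(-777) = 71*(-777) = -55167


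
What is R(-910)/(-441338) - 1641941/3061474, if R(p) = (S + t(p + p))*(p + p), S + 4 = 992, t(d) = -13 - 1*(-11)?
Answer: 2384612682711/675572406106 ≈ 3.5298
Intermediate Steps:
t(d) = -2 (t(d) = -13 + 11 = -2)
S = 988 (S = -4 + 992 = 988)
R(p) = 1972*p (R(p) = (988 - 2)*(p + p) = 986*(2*p) = 1972*p)
R(-910)/(-441338) - 1641941/3061474 = (1972*(-910))/(-441338) - 1641941/3061474 = -1794520*(-1/441338) - 1641941*1/3061474 = 897260/220669 - 1641941/3061474 = 2384612682711/675572406106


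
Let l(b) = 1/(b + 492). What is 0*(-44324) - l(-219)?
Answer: -1/273 ≈ -0.0036630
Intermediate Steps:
l(b) = 1/(492 + b)
0*(-44324) - l(-219) = 0*(-44324) - 1/(492 - 219) = 0 - 1/273 = -1/273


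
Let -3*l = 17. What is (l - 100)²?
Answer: 100489/9 ≈ 11165.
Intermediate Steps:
l = -17/3 (l = -⅓*17 = -17/3 ≈ -5.6667)
(l - 100)² = (-17/3 - 100)² = (-317/3)² = 100489/9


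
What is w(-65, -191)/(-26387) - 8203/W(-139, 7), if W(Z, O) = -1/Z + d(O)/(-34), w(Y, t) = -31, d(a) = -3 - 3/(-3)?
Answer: -39344415139/316644 ≈ -1.2425e+5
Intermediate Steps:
d(a) = -2 (d(a) = -3 - 3*(-1/3) = -3 + 1 = -2)
W(Z, O) = 1/17 - 1/Z (W(Z, O) = -1/Z - 2/(-34) = -1/Z - 2*(-1/34) = -1/Z + 1/17 = 1/17 - 1/Z)
w(-65, -191)/(-26387) - 8203/W(-139, 7) = -31/(-26387) - 8203*(-2363/(-17 - 139)) = -31*(-1/26387) - 8203/((1/17)*(-1/139)*(-156)) = 31/26387 - 8203/156/2363 = 31/26387 - 8203*2363/156 = 31/26387 - 1491053/12 = -39344415139/316644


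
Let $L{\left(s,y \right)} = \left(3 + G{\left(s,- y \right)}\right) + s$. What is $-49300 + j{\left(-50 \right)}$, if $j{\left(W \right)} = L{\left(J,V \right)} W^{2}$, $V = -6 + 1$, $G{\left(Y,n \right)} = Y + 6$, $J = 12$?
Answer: $33200$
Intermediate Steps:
$G{\left(Y,n \right)} = 6 + Y$
$V = -5$
$L{\left(s,y \right)} = 9 + 2 s$ ($L{\left(s,y \right)} = \left(3 + \left(6 + s\right)\right) + s = \left(9 + s\right) + s = 9 + 2 s$)
$j{\left(W \right)} = 33 W^{2}$ ($j{\left(W \right)} = \left(9 + 2 \cdot 12\right) W^{2} = \left(9 + 24\right) W^{2} = 33 W^{2}$)
$-49300 + j{\left(-50 \right)} = -49300 + 33 \left(-50\right)^{2} = -49300 + 33 \cdot 2500 = -49300 + 82500 = 33200$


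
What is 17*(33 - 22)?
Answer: 187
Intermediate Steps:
17*(33 - 22) = 17*11 = 187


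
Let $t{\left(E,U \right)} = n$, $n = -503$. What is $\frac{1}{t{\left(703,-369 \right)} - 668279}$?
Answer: $- \frac{1}{668782} \approx -1.4953 \cdot 10^{-6}$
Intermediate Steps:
$t{\left(E,U \right)} = -503$
$\frac{1}{t{\left(703,-369 \right)} - 668279} = \frac{1}{-503 - 668279} = \frac{1}{-668782} = - \frac{1}{668782}$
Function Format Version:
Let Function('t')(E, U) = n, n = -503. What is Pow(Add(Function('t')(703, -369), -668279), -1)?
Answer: Rational(-1, 668782) ≈ -1.4953e-6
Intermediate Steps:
Function('t')(E, U) = -503
Pow(Add(Function('t')(703, -369), -668279), -1) = Pow(Add(-503, -668279), -1) = Pow(-668782, -1) = Rational(-1, 668782)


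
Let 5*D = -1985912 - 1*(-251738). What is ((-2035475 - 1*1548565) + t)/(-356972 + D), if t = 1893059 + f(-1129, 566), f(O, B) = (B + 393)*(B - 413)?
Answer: 3860635/1759517 ≈ 2.1941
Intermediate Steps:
f(O, B) = (-413 + B)*(393 + B) (f(O, B) = (393 + B)*(-413 + B) = (-413 + B)*(393 + B))
D = -1734174/5 (D = (-1985912 - 1*(-251738))/5 = (-1985912 + 251738)/5 = (1/5)*(-1734174) = -1734174/5 ≈ -3.4684e+5)
t = 2039786 (t = 1893059 + (-162309 + 566**2 - 20*566) = 1893059 + (-162309 + 320356 - 11320) = 1893059 + 146727 = 2039786)
((-2035475 - 1*1548565) + t)/(-356972 + D) = ((-2035475 - 1*1548565) + 2039786)/(-356972 - 1734174/5) = ((-2035475 - 1548565) + 2039786)/(-3519034/5) = (-3584040 + 2039786)*(-5/3519034) = -1544254*(-5/3519034) = 3860635/1759517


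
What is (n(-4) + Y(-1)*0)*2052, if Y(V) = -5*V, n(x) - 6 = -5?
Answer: 2052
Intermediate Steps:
n(x) = 1 (n(x) = 6 - 5 = 1)
(n(-4) + Y(-1)*0)*2052 = (1 - 5*(-1)*0)*2052 = (1 + 5*0)*2052 = (1 + 0)*2052 = 1*2052 = 2052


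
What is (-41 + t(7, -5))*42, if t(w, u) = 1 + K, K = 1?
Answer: -1638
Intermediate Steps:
t(w, u) = 2 (t(w, u) = 1 + 1 = 2)
(-41 + t(7, -5))*42 = (-41 + 2)*42 = -39*42 = -1638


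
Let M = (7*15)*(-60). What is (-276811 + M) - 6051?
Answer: -289162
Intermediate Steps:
M = -6300 (M = 105*(-60) = -6300)
(-276811 + M) - 6051 = (-276811 - 6300) - 6051 = -283111 - 6051 = -289162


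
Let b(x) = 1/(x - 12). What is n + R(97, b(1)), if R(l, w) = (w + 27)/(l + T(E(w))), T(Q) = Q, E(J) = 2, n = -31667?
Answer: -34485067/1089 ≈ -31667.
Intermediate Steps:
b(x) = 1/(-12 + x)
R(l, w) = (27 + w)/(2 + l) (R(l, w) = (w + 27)/(l + 2) = (27 + w)/(2 + l))
n + R(97, b(1)) = -31667 + (27 + 1/(-12 + 1))/(2 + 97) = -31667 + (27 + 1/(-11))/99 = -31667 + (27 - 1/11)/99 = -31667 + (1/99)*(296/11) = -31667 + 296/1089 = -34485067/1089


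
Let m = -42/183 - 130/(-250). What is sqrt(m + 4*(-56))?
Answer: I*sqrt(20810577)/305 ≈ 14.957*I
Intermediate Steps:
m = 443/1525 (m = -42*1/183 - 130*(-1/250) = -14/61 + 13/25 = 443/1525 ≈ 0.29049)
sqrt(m + 4*(-56)) = sqrt(443/1525 + 4*(-56)) = sqrt(443/1525 - 224) = sqrt(-341157/1525) = I*sqrt(20810577)/305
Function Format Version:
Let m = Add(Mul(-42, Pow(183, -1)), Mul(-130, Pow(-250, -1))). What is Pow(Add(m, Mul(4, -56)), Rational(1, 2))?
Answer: Mul(Rational(1, 305), I, Pow(20810577, Rational(1, 2))) ≈ Mul(14.957, I)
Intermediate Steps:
m = Rational(443, 1525) (m = Add(Mul(-42, Rational(1, 183)), Mul(-130, Rational(-1, 250))) = Add(Rational(-14, 61), Rational(13, 25)) = Rational(443, 1525) ≈ 0.29049)
Pow(Add(m, Mul(4, -56)), Rational(1, 2)) = Pow(Add(Rational(443, 1525), Mul(4, -56)), Rational(1, 2)) = Pow(Add(Rational(443, 1525), -224), Rational(1, 2)) = Pow(Rational(-341157, 1525), Rational(1, 2)) = Mul(Rational(1, 305), I, Pow(20810577, Rational(1, 2)))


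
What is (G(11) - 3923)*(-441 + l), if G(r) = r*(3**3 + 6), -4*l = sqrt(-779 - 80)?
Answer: 1569960 + 890*I*sqrt(859) ≈ 1.57e+6 + 26085.0*I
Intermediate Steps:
l = -I*sqrt(859)/4 (l = -sqrt(-779 - 80)/4 = -I*sqrt(859)/4 ≈ -7.3272*I)
G(r) = 33*r (G(r) = r*(27 + 6) = r*33 = 33*r)
(G(11) - 3923)*(-441 + l) = (33*11 - 3923)*(-441 - I*sqrt(859)/4) = (363 - 3923)*(-441 - I*sqrt(859)/4) = -3560*(-441 - I*sqrt(859)/4) = 1569960 + 890*I*sqrt(859)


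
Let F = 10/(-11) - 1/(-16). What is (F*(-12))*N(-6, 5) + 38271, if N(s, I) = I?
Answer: 1686159/44 ≈ 38322.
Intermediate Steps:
F = -149/176 (F = 10*(-1/11) - 1*(-1/16) = -10/11 + 1/16 = -149/176 ≈ -0.84659)
(F*(-12))*N(-6, 5) + 38271 = -149/176*(-12)*5 + 38271 = (447/44)*5 + 38271 = 2235/44 + 38271 = 1686159/44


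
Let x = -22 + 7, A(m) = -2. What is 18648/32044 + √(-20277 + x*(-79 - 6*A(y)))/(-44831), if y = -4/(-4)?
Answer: 4662/8011 - 2*I*√4818/44831 ≈ 0.58195 - 0.0030966*I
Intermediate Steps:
y = 1 (y = -4*(-¼) = 1)
x = -15
18648/32044 + √(-20277 + x*(-79 - 6*A(y)))/(-44831) = 18648/32044 + √(-20277 - 15*(-79 - 6*(-2)))/(-44831) = 18648*(1/32044) + √(-20277 - 15*(-79 + 12))*(-1/44831) = 4662/8011 + √(-20277 - 15*(-67))*(-1/44831) = 4662/8011 + √(-20277 + 1005)*(-1/44831) = 4662/8011 + √(-19272)*(-1/44831) = 4662/8011 + (2*I*√4818)*(-1/44831) = 4662/8011 - 2*I*√4818/44831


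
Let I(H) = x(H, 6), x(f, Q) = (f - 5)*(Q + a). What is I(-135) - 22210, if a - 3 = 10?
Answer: -24870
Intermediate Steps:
a = 13 (a = 3 + 10 = 13)
x(f, Q) = (-5 + f)*(13 + Q) (x(f, Q) = (f - 5)*(Q + 13) = (-5 + f)*(13 + Q))
I(H) = -95 + 19*H (I(H) = -65 - 5*6 + 13*H + 6*H = -65 - 30 + 13*H + 6*H = -95 + 19*H)
I(-135) - 22210 = (-95 + 19*(-135)) - 22210 = (-95 - 2565) - 22210 = -2660 - 22210 = -24870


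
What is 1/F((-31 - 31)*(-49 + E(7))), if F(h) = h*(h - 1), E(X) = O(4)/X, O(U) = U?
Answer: 49/441609198 ≈ 1.1096e-7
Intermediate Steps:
E(X) = 4/X
F(h) = h*(-1 + h)
1/F((-31 - 31)*(-49 + E(7))) = 1/(((-31 - 31)*(-49 + 4/7))*(-1 + (-31 - 31)*(-49 + 4/7))) = 1/((-62*(-49 + 4*(⅐)))*(-1 - 62*(-49 + 4*(⅐)))) = 1/((-62*(-49 + 4/7))*(-1 - 62*(-49 + 4/7))) = 1/((-62*(-339/7))*(-1 - 62*(-339/7))) = 1/(21018*(-1 + 21018/7)/7) = 1/((21018/7)*(21011/7)) = 1/(441609198/49) = 49/441609198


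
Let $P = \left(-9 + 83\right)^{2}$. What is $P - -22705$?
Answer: $28181$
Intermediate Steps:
$P = 5476$ ($P = 74^{2} = 5476$)
$P - -22705 = 5476 - -22705 = 5476 + 22705 = 28181$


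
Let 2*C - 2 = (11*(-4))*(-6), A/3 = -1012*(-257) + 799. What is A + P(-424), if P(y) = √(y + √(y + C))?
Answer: 782649 + √(-424 + I*√291) ≈ 7.8265e+5 + 20.595*I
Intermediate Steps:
A = 782649 (A = 3*(-1012*(-257) + 799) = 3*(260084 + 799) = 3*260883 = 782649)
C = 133 (C = 1 + ((11*(-4))*(-6))/2 = 1 + (-44*(-6))/2 = 1 + (½)*264 = 1 + 132 = 133)
P(y) = √(y + √(133 + y)) (P(y) = √(y + √(y + 133)) = √(y + √(133 + y)))
A + P(-424) = 782649 + √(-424 + √(133 - 424)) = 782649 + √(-424 + √(-291)) = 782649 + √(-424 + I*√291)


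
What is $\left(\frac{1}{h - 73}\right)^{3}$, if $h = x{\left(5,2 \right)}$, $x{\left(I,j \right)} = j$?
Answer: $- \frac{1}{357911} \approx -2.794 \cdot 10^{-6}$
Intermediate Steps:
$h = 2$
$\left(\frac{1}{h - 73}\right)^{3} = \left(\frac{1}{2 - 73}\right)^{3} = \left(\frac{1}{-71}\right)^{3} = \left(- \frac{1}{71}\right)^{3} = - \frac{1}{357911}$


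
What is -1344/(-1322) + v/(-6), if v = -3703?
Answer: 2451715/3966 ≈ 618.18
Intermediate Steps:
-1344/(-1322) + v/(-6) = -1344/(-1322) - 3703/(-6) = -1344*(-1/1322) - 3703*(-⅙) = 672/661 + 3703/6 = 2451715/3966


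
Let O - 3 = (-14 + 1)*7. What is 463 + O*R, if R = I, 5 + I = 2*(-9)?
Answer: 2487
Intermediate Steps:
I = -23 (I = -5 + 2*(-9) = -5 - 18 = -23)
O = -88 (O = 3 + (-14 + 1)*7 = 3 - 13*7 = 3 - 91 = -88)
R = -23
463 + O*R = 463 - 88*(-23) = 463 + 2024 = 2487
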